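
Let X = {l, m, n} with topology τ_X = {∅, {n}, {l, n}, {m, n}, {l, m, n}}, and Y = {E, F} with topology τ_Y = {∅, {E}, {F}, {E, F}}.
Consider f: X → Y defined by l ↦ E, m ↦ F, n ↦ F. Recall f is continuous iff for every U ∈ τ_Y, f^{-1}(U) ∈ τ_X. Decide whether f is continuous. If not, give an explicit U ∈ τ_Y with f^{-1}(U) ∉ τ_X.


f is NOT continuous.

Compute f^{-1}(U) for each U ∈ τ_Y:
  U = ∅: f^{-1}(U) = ∅ ∈ τ_X ✓.
  U = {E}: f^{-1}(U) = {l} ∉ τ_X ✗.
  U = {F}: f^{-1}(U) = {m, n} ∈ τ_X ✓.
  U = {E, F}: f^{-1}(U) = {l, m, n} ∈ τ_X ✓.
Found U = {E} with f^{-1}(U) = {l} not in τ_X. Therefore f is NOT continuous.


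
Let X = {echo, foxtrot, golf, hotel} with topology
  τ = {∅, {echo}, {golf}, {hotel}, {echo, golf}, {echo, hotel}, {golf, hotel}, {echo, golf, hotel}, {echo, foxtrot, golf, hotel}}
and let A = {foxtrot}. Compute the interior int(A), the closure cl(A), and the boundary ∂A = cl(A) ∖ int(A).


int(A) = ∅, cl(A) = {foxtrot}, ∂A = {foxtrot}.

Closed sets in (X, τ) are complements of opens:
  closed(X, τ) = {∅, {foxtrot}, {echo, foxtrot}, {foxtrot, golf}, {foxtrot, hotel}, {echo, foxtrot, golf}, {echo, foxtrot, hotel}, {foxtrot, golf, hotel}, {echo, foxtrot, golf, hotel}}.
int(A) = ⋃ {U ∈ τ : U ⊆ A}. Opens contained in A: ∅.
Taking the union of these: int(A) = ∅.
cl(A) = ⋂ {C closed : A ⊆ C}. Closed sets containing A: {foxtrot}, {echo, foxtrot}, {foxtrot, golf}, {foxtrot, hotel}, {echo, foxtrot, golf}, {echo, foxtrot, hotel}, {foxtrot, golf, hotel}, {echo, foxtrot, golf, hotel}.
Intersecting these: cl(A) = {foxtrot}.
∂A = cl(A) ∖ int(A) = {foxtrot} ∖ ∅ = {foxtrot}.


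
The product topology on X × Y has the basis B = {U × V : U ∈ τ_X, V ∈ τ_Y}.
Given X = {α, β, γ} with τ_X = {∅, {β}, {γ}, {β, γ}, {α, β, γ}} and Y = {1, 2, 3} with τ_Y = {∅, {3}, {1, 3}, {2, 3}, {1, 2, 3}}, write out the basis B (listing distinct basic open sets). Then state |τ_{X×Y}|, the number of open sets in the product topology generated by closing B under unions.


Basis B = {∅ × ∅, {β} × {3}, {γ} × {3}, {β} × {1, 3}, {β} × {2, 3}, {β, γ} × {3}, {γ} × {1, 3}, {γ} × {2, 3}, {α, β, γ} × {3}, {β} × {1, 2, 3}, {γ} × {1, 2, 3}, {β, γ} × {1, 3}, {β, γ} × {2, 3}, {α, β, γ} × {1, 3}, {α, β, γ} × {2, 3}, {β, γ} × {1, 2, 3}, {α, β, γ} × {1, 2, 3}}; |τ_{X×Y}| = 50.

Enumerate products U × V with U ∈ τ_X, V ∈ τ_Y (deduplicated):
  ∅ × ∅ = {} (∅)
  {β} × {3} = {(β,3)}
  {γ} × {3} = {(γ,3)}
  {β} × {1, 3} = {(β,1), (β,3)}
  {β} × {2, 3} = {(β,2), (β,3)}
  {β, γ} × {3} = {(β,3), (γ,3)}
  {γ} × {1, 3} = {(γ,1), (γ,3)}
  {γ} × {2, 3} = {(γ,2), (γ,3)}
  {α, β, γ} × {3} = {(α,3), (β,3), (γ,3)}
  {β} × {1, 2, 3} = {(β,1), (β,2), (β,3)}
  {γ} × {1, 2, 3} = {(γ,1), (γ,2), (γ,3)}
  {β, γ} × {1, 3} = {(β,1), (β,3), (γ,1), (γ,3)}
  {β, γ} × {2, 3} = {(β,2), (β,3), (γ,2), (γ,3)}
  {α, β, γ} × {1, 3} = {(α,1), (α,3), (β,1), (β,3), (γ,1), (γ,3)}
  {α, β, γ} × {2, 3} = {(α,2), (α,3), (β,2), (β,3), (γ,2), (γ,3)}
  {β, γ} × {1, 2, 3} = {(β,1), (β,2), (β,3), (γ,1), (γ,2), (γ,3)}
  {α, β, γ} × {1, 2, 3} = {(α,1), (α,2), (α,3), (β,1), (β,2), (β,3), (γ,1), (γ,2), (γ,3)}
These 17 distinct sets form the basis B.
Close under arbitrary unions to get τ_{X×Y}; counting gives |τ_{X×Y}| = 50.


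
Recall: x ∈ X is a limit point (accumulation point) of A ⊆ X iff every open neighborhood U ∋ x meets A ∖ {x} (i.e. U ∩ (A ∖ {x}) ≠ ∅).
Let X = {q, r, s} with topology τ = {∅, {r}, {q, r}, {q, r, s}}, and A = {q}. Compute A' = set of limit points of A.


A' = {s}

For each x ∈ X, list the open sets U ∈ τ with x ∈ U, then check whether U ∩ (A ∖ {x}) ≠ ∅ for every such U.
  x = q: open {q, r} ∋ x has {q, r} ∩ (A ∖ {q}) = ∅, so x is NOT a limit point.
  x = r: open {r} ∋ x has {r} ∩ (A ∖ {r}) = ∅, so x is NOT a limit point.
  x = s: opens ∋ x are {q, r, s}; each meets A ∖ {s}, so x IS a limit point.
Collecting: A' = {s}.


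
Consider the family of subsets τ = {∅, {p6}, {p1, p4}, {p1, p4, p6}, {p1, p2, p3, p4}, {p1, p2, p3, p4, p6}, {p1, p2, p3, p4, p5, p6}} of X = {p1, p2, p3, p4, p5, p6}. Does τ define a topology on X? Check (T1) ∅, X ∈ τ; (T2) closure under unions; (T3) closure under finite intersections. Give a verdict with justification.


τ IS a topology on X.

Axiom (T1): ∅ ∈ τ? Yes; X ∈ τ? Yes.
Axiom (T2/T3): check pairwise unions and intersections of members of τ.
All pairwise intersections and unions checked — each lies in τ. Therefore τ satisfies (T1), (T2), (T3): it IS a topology on X.


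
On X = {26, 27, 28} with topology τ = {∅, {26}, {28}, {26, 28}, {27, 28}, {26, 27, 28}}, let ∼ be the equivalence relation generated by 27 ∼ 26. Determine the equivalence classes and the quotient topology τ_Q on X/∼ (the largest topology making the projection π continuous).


X/∼ = {[26=27], [28]}; |τ_Q| = 3.

Equivalence classes: [26=27], [28].
Quotient map π: X → X/∼ sends 26 ↦ [26=27], 27 ↦ [26=27], 28 ↦ [28].
For each subset V ⊆ X/∼, compute π^{-1}(V) ⊆ X and check whether π^{-1}(V) ∈ τ. V is open in τ_Q iff π^{-1}(V) ∈ τ.
  V = {}: π^{-1}(V) = ∅ ∈ τ ✓.
  V = {[26=27]}: π^{-1}(V) = {26, 27} ∉ τ ✗.
  V = {[28]}: π^{-1}(V) = {28} ∈ τ ✓.
  V = {[26=27], [28]}: π^{-1}(V) = {26, 27, 28} ∈ τ ✓.
Open sets in the quotient: τ_Q = {{}, {[28]}, {[26=27], [28]}} (3 elements).


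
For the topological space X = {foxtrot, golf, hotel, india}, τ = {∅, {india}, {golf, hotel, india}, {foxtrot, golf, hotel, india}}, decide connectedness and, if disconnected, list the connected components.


(X, τ) is connected.

Find clopen sets (U ∈ τ with X ∖ U ∈ τ):
  U = ∅, X ∖ U = {foxtrot, golf, hotel, india} — both open, so U is clopen.
  U = {foxtrot, golf, hotel, india}, X ∖ U = ∅ — both open, so U is clopen.
Only trivial clopens (∅ and X) exist, so (X, τ) is connected.
Compute connected components by grouping points that agree on all clopens:
  component: {foxtrot, golf, hotel, india}


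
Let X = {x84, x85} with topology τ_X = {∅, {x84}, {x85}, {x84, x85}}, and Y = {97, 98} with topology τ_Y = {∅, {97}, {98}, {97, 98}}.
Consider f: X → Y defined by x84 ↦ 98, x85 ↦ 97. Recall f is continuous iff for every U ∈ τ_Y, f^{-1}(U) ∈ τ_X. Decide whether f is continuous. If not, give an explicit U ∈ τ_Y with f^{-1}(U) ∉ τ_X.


f IS continuous.

Compute f^{-1}(U) for each U ∈ τ_Y:
  U = ∅: f^{-1}(U) = ∅ ∈ τ_X ✓.
  U = {97}: f^{-1}(U) = {x85} ∈ τ_X ✓.
  U = {98}: f^{-1}(U) = {x84} ∈ τ_X ✓.
  U = {97, 98}: f^{-1}(U) = {x84, x85} ∈ τ_X ✓.
Every preimage lies in τ_X, so f IS continuous.


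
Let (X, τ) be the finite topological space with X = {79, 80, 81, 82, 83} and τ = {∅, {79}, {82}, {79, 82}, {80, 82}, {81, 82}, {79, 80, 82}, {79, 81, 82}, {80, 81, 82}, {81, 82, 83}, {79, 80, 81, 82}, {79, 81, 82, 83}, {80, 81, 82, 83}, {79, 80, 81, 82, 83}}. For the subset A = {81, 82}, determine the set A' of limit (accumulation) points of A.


A' = {80, 81, 83}

For each x ∈ X, list the open sets U ∈ τ with x ∈ U, then check whether U ∩ (A ∖ {x}) ≠ ∅ for every such U.
  x = 79: open {79} ∋ x has {79} ∩ (A ∖ {79}) = ∅, so x is NOT a limit point.
  x = 80: opens ∋ x are {80, 82}, {79, 80, 82}, {80, 81, 82}, {79, 80, 81, 82}, {80, 81, 82, 83}, {79, 80, 81, 82, 83}; each meets A ∖ {80}, so x IS a limit point.
  x = 81: opens ∋ x are {81, 82}, {79, 81, 82}, {80, 81, 82}, {81, 82, 83}, {79, 80, 81, 82}, {79, 81, 82, 83}, {80, 81, 82, 83}, {79, 80, 81, 82, 83}; each meets A ∖ {81}, so x IS a limit point.
  x = 82: open {82} ∋ x has {82} ∩ (A ∖ {82}) = ∅, so x is NOT a limit point.
  x = 83: opens ∋ x are {81, 82, 83}, {79, 81, 82, 83}, {80, 81, 82, 83}, {79, 80, 81, 82, 83}; each meets A ∖ {83}, so x IS a limit point.
Collecting: A' = {80, 81, 83}.


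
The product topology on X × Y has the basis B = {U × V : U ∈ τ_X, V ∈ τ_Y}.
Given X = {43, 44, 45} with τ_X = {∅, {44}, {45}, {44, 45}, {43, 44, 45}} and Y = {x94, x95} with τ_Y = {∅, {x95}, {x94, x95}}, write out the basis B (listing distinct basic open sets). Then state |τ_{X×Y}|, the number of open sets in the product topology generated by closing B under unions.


Basis B = {∅ × ∅, {44} × {x95}, {45} × {x95}, {44} × {x94, x95}, {44, 45} × {x95}, {45} × {x94, x95}, {43, 44, 45} × {x95}, {44, 45} × {x94, x95}, {43, 44, 45} × {x94, x95}}; |τ_{X×Y}| = 14.

Enumerate products U × V with U ∈ τ_X, V ∈ τ_Y (deduplicated):
  ∅ × ∅ = {} (∅)
  {44} × {x95} = {(44,x95)}
  {45} × {x95} = {(45,x95)}
  {44} × {x94, x95} = {(44,x94), (44,x95)}
  {44, 45} × {x95} = {(44,x95), (45,x95)}
  {45} × {x94, x95} = {(45,x94), (45,x95)}
  {43, 44, 45} × {x95} = {(43,x95), (44,x95), (45,x95)}
  {44, 45} × {x94, x95} = {(44,x94), (44,x95), (45,x94), (45,x95)}
  {43, 44, 45} × {x94, x95} = {(43,x94), (43,x95), (44,x94), (44,x95), (45,x94), (45,x95)}
These 9 distinct sets form the basis B.
Close under arbitrary unions to get τ_{X×Y}; counting gives |τ_{X×Y}| = 14.


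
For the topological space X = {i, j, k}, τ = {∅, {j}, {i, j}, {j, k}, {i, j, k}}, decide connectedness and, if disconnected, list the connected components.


(X, τ) is connected.

Find clopen sets (U ∈ τ with X ∖ U ∈ τ):
  U = ∅, X ∖ U = {i, j, k} — both open, so U is clopen.
  U = {i, j, k}, X ∖ U = ∅ — both open, so U is clopen.
Only trivial clopens (∅ and X) exist, so (X, τ) is connected.
Compute connected components by grouping points that agree on all clopens:
  component: {i, j, k}


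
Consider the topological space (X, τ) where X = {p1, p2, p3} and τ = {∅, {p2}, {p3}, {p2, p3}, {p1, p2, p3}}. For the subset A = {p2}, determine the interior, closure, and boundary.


int(A) = {p2}, cl(A) = {p1, p2}, ∂A = {p1}.

Closed sets in (X, τ) are complements of opens:
  closed(X, τ) = {∅, {p1}, {p1, p2}, {p1, p3}, {p1, p2, p3}}.
int(A) = ⋃ {U ∈ τ : U ⊆ A}. Opens contained in A: ∅, {p2}.
Taking the union of these: int(A) = {p2}.
cl(A) = ⋂ {C closed : A ⊆ C}. Closed sets containing A: {p1, p2}, {p1, p2, p3}.
Intersecting these: cl(A) = {p1, p2}.
∂A = cl(A) ∖ int(A) = {p1, p2} ∖ {p2} = {p1}.


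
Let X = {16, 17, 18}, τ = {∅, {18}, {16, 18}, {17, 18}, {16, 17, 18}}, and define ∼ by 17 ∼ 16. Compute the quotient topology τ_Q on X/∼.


X/∼ = {[16=17], [18]}; |τ_Q| = 3.

Equivalence classes: [16=17], [18].
Quotient map π: X → X/∼ sends 16 ↦ [16=17], 17 ↦ [16=17], 18 ↦ [18].
For each subset V ⊆ X/∼, compute π^{-1}(V) ⊆ X and check whether π^{-1}(V) ∈ τ. V is open in τ_Q iff π^{-1}(V) ∈ τ.
  V = {}: π^{-1}(V) = ∅ ∈ τ ✓.
  V = {[16=17]}: π^{-1}(V) = {16, 17} ∉ τ ✗.
  V = {[18]}: π^{-1}(V) = {18} ∈ τ ✓.
  V = {[16=17], [18]}: π^{-1}(V) = {16, 17, 18} ∈ τ ✓.
Open sets in the quotient: τ_Q = {{}, {[18]}, {[16=17], [18]}} (3 elements).


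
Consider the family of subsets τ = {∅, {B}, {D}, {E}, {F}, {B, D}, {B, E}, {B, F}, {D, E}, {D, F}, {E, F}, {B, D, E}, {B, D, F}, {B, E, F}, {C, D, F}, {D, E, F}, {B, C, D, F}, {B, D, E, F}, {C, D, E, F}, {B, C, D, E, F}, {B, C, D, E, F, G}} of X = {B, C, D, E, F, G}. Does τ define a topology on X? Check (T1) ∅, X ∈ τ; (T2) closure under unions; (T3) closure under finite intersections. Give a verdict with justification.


τ IS a topology on X.

Axiom (T1): ∅ ∈ τ? Yes; X ∈ τ? Yes.
Axiom (T2/T3): check pairwise unions and intersections of members of τ.
All pairwise intersections and unions checked — each lies in τ. Therefore τ satisfies (T1), (T2), (T3): it IS a topology on X.


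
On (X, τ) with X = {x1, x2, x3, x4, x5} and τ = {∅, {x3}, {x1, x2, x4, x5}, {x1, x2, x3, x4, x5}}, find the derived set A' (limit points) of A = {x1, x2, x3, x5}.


A' = {x1, x2, x4, x5}

For each x ∈ X, list the open sets U ∈ τ with x ∈ U, then check whether U ∩ (A ∖ {x}) ≠ ∅ for every such U.
  x = x1: opens ∋ x are {x1, x2, x4, x5}, {x1, x2, x3, x4, x5}; each meets A ∖ {x1}, so x IS a limit point.
  x = x2: opens ∋ x are {x1, x2, x4, x5}, {x1, x2, x3, x4, x5}; each meets A ∖ {x2}, so x IS a limit point.
  x = x3: open {x3} ∋ x has {x3} ∩ (A ∖ {x3}) = ∅, so x is NOT a limit point.
  x = x4: opens ∋ x are {x1, x2, x4, x5}, {x1, x2, x3, x4, x5}; each meets A ∖ {x4}, so x IS a limit point.
  x = x5: opens ∋ x are {x1, x2, x4, x5}, {x1, x2, x3, x4, x5}; each meets A ∖ {x5}, so x IS a limit point.
Collecting: A' = {x1, x2, x4, x5}.


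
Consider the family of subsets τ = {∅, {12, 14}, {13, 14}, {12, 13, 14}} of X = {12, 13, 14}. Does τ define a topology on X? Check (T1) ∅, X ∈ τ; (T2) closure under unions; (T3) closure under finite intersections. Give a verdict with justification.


τ is NOT a topology on X.

Axiom (T1): ∅ ∈ τ? Yes; X ∈ τ? Yes.
Axiom (T2/T3): check pairwise unions and intersections of members of τ.
Counterexample for (T3): {12, 14} ∩ {13, 14} = {14} ∉ τ. Therefore τ is NOT a topology.


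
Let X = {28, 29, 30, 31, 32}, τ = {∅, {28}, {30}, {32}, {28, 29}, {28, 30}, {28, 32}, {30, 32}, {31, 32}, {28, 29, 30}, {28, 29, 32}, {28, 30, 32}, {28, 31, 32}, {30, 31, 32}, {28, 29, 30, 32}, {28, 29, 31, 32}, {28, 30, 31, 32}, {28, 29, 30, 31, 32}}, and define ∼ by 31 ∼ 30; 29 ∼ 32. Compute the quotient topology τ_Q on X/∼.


X/∼ = {[28], [29=32], [30=31]}; |τ_Q| = 4.

Equivalence classes: [28], [29=32], [30=31].
Quotient map π: X → X/∼ sends 28 ↦ [28], 29 ↦ [29=32], 30 ↦ [30=31], 31 ↦ [30=31], 32 ↦ [29=32].
For each subset V ⊆ X/∼, compute π^{-1}(V) ⊆ X and check whether π^{-1}(V) ∈ τ. V is open in τ_Q iff π^{-1}(V) ∈ τ.
  V = {}: π^{-1}(V) = ∅ ∈ τ ✓.
  V = {[28]}: π^{-1}(V) = {28} ∈ τ ✓.
  V = {[29=32]}: π^{-1}(V) = {29, 32} ∉ τ ✗.
  V = {[28], [29=32]}: π^{-1}(V) = {28, 29, 32} ∈ τ ✓.
  V = {[30=31]}: π^{-1}(V) = {30, 31} ∉ τ ✗.
  V = {[28], [30=31]}: π^{-1}(V) = {28, 30, 31} ∉ τ ✗.
  V = {[29=32], [30=31]}: π^{-1}(V) = {29, 30, 31, 32} ∉ τ ✗.
  V = {[28], [29=32], [30=31]}: π^{-1}(V) = {28, 29, 30, 31, 32} ∈ τ ✓.
Open sets in the quotient: τ_Q = {{}, {[28]}, {[28], [29=32]}, {[28], [29=32], [30=31]}} (4 elements).


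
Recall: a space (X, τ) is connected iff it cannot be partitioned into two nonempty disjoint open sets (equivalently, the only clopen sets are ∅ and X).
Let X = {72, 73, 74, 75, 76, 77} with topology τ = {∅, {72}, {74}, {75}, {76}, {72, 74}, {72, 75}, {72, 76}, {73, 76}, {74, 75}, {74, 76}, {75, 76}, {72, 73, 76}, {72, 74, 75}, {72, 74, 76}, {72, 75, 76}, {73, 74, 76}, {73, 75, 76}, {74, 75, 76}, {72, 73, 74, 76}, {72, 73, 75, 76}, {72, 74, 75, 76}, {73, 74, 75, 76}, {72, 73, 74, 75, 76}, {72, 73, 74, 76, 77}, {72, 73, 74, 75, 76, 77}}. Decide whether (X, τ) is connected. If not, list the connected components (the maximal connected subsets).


(X, τ) is disconnected; components = [{75}, {72, 73, 74, 76, 77}].

Find clopen sets (U ∈ τ with X ∖ U ∈ τ):
  U = ∅, X ∖ U = {72, 73, 74, 75, 76, 77} — both open, so U is clopen.
  U = {75}, X ∖ U = {72, 73, 74, 76, 77} — both open, so U is clopen.
  U = {72, 73, 74, 76, 77}, X ∖ U = {75} — both open, so U is clopen.
  U = {72, 73, 74, 75, 76, 77}, X ∖ U = ∅ — both open, so U is clopen.
Nontrivial clopen(s) exist: e.g. {75}. So (X, τ) is disconnected.
Compute connected components by grouping points that agree on all clopens:
  component: {75}
  component: {72, 73, 74, 76, 77}


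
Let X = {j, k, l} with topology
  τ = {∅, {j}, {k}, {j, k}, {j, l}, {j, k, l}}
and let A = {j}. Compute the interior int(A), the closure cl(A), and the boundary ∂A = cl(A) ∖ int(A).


int(A) = {j}, cl(A) = {j, l}, ∂A = {l}.

Closed sets in (X, τ) are complements of opens:
  closed(X, τ) = {∅, {k}, {l}, {j, l}, {k, l}, {j, k, l}}.
int(A) = ⋃ {U ∈ τ : U ⊆ A}. Opens contained in A: ∅, {j}.
Taking the union of these: int(A) = {j}.
cl(A) = ⋂ {C closed : A ⊆ C}. Closed sets containing A: {j, l}, {j, k, l}.
Intersecting these: cl(A) = {j, l}.
∂A = cl(A) ∖ int(A) = {j, l} ∖ {j} = {l}.


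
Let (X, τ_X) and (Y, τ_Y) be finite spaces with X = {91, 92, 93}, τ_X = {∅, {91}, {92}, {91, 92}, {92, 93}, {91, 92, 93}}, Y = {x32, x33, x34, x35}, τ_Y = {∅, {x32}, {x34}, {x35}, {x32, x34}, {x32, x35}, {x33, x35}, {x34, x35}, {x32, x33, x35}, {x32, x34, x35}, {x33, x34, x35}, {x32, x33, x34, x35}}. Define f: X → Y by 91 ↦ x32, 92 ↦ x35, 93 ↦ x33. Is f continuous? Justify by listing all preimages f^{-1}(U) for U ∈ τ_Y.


f IS continuous.

Compute f^{-1}(U) for each U ∈ τ_Y:
  U = ∅: f^{-1}(U) = ∅ ∈ τ_X ✓.
  U = {x32}: f^{-1}(U) = {91} ∈ τ_X ✓.
  U = {x34}: f^{-1}(U) = ∅ ∈ τ_X ✓.
  U = {x35}: f^{-1}(U) = {92} ∈ τ_X ✓.
  U = {x32, x34}: f^{-1}(U) = {91} ∈ τ_X ✓.
  U = {x32, x35}: f^{-1}(U) = {91, 92} ∈ τ_X ✓.
  U = {x33, x35}: f^{-1}(U) = {92, 93} ∈ τ_X ✓.
  U = {x34, x35}: f^{-1}(U) = {92} ∈ τ_X ✓.
  U = {x32, x33, x35}: f^{-1}(U) = {91, 92, 93} ∈ τ_X ✓.
  U = {x32, x34, x35}: f^{-1}(U) = {91, 92} ∈ τ_X ✓.
  U = {x33, x34, x35}: f^{-1}(U) = {92, 93} ∈ τ_X ✓.
  U = {x32, x33, x34, x35}: f^{-1}(U) = {91, 92, 93} ∈ τ_X ✓.
Every preimage lies in τ_X, so f IS continuous.


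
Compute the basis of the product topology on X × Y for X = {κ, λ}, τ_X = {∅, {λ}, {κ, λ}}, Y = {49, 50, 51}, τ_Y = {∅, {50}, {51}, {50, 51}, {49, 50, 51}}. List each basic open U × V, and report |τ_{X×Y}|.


Basis B = {∅ × ∅, {λ} × {50}, {λ} × {51}, {κ, λ} × {50}, {κ, λ} × {51}, {λ} × {50, 51}, {λ} × {49, 50, 51}, {κ, λ} × {50, 51}, {κ, λ} × {49, 50, 51}}; |τ_{X×Y}| = 14.

Enumerate products U × V with U ∈ τ_X, V ∈ τ_Y (deduplicated):
  ∅ × ∅ = {} (∅)
  {λ} × {50} = {(λ,50)}
  {λ} × {51} = {(λ,51)}
  {κ, λ} × {50} = {(κ,50), (λ,50)}
  {κ, λ} × {51} = {(κ,51), (λ,51)}
  {λ} × {50, 51} = {(λ,50), (λ,51)}
  {λ} × {49, 50, 51} = {(λ,49), (λ,50), (λ,51)}
  {κ, λ} × {50, 51} = {(κ,50), (κ,51), (λ,50), (λ,51)}
  {κ, λ} × {49, 50, 51} = {(κ,49), (κ,50), (κ,51), (λ,49), (λ,50), (λ,51)}
These 9 distinct sets form the basis B.
Close under arbitrary unions to get τ_{X×Y}; counting gives |τ_{X×Y}| = 14.


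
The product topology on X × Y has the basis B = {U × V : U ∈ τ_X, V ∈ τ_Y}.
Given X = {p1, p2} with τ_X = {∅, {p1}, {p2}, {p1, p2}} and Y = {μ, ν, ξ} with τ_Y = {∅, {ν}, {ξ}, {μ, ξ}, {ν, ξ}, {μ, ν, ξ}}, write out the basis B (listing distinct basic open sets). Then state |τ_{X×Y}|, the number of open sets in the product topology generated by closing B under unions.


Basis B = {∅ × ∅, {p1} × {ν}, {p1} × {ξ}, {p2} × {ν}, {p2} × {ξ}, {p1} × {μ, ξ}, {p1} × {ν, ξ}, {p1, p2} × {ν}, {p1, p2} × {ξ}, {p2} × {μ, ξ}, {p2} × {ν, ξ}, {p1} × {μ, ν, ξ}, {p2} × {μ, ν, ξ}, {p1, p2} × {μ, ξ}, {p1, p2} × {ν, ξ}, {p1, p2} × {μ, ν, ξ}}; |τ_{X×Y}| = 36.

Enumerate products U × V with U ∈ τ_X, V ∈ τ_Y (deduplicated):
  ∅ × ∅ = {} (∅)
  {p1} × {ν} = {(p1,ν)}
  {p1} × {ξ} = {(p1,ξ)}
  {p2} × {ν} = {(p2,ν)}
  {p2} × {ξ} = {(p2,ξ)}
  {p1} × {μ, ξ} = {(p1,μ), (p1,ξ)}
  {p1} × {ν, ξ} = {(p1,ν), (p1,ξ)}
  {p1, p2} × {ν} = {(p1,ν), (p2,ν)}
  {p1, p2} × {ξ} = {(p1,ξ), (p2,ξ)}
  {p2} × {μ, ξ} = {(p2,μ), (p2,ξ)}
  {p2} × {ν, ξ} = {(p2,ν), (p2,ξ)}
  {p1} × {μ, ν, ξ} = {(p1,μ), (p1,ν), (p1,ξ)}
  {p2} × {μ, ν, ξ} = {(p2,μ), (p2,ν), (p2,ξ)}
  {p1, p2} × {μ, ξ} = {(p1,μ), (p1,ξ), (p2,μ), (p2,ξ)}
  {p1, p2} × {ν, ξ} = {(p1,ν), (p1,ξ), (p2,ν), (p2,ξ)}
  {p1, p2} × {μ, ν, ξ} = {(p1,μ), (p1,ν), (p1,ξ), (p2,μ), (p2,ν), (p2,ξ)}
These 16 distinct sets form the basis B.
Close under arbitrary unions to get τ_{X×Y}; counting gives |τ_{X×Y}| = 36.


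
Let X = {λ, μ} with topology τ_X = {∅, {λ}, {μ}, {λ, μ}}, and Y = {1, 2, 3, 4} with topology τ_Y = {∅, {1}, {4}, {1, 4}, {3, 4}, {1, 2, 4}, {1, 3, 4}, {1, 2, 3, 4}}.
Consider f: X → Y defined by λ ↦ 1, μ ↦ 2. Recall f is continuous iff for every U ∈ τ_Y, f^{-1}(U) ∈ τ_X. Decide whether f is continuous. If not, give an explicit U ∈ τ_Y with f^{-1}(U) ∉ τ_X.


f IS continuous.

Compute f^{-1}(U) for each U ∈ τ_Y:
  U = ∅: f^{-1}(U) = ∅ ∈ τ_X ✓.
  U = {1}: f^{-1}(U) = {λ} ∈ τ_X ✓.
  U = {4}: f^{-1}(U) = ∅ ∈ τ_X ✓.
  U = {1, 4}: f^{-1}(U) = {λ} ∈ τ_X ✓.
  U = {3, 4}: f^{-1}(U) = ∅ ∈ τ_X ✓.
  U = {1, 2, 4}: f^{-1}(U) = {λ, μ} ∈ τ_X ✓.
  U = {1, 3, 4}: f^{-1}(U) = {λ} ∈ τ_X ✓.
  U = {1, 2, 3, 4}: f^{-1}(U) = {λ, μ} ∈ τ_X ✓.
Every preimage lies in τ_X, so f IS continuous.


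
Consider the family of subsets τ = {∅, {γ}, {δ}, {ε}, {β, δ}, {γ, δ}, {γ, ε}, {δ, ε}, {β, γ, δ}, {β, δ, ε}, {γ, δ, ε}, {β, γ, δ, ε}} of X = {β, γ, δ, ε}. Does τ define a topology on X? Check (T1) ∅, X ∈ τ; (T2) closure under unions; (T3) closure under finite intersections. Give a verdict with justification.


τ IS a topology on X.

Axiom (T1): ∅ ∈ τ? Yes; X ∈ τ? Yes.
Axiom (T2/T3): check pairwise unions and intersections of members of τ.
All pairwise intersections and unions checked — each lies in τ. Therefore τ satisfies (T1), (T2), (T3): it IS a topology on X.


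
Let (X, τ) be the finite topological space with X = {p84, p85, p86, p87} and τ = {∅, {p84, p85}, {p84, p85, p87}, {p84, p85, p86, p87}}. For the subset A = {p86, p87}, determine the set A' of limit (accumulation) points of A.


A' = {p86}

For each x ∈ X, list the open sets U ∈ τ with x ∈ U, then check whether U ∩ (A ∖ {x}) ≠ ∅ for every such U.
  x = p84: open {p84, p85} ∋ x has {p84, p85} ∩ (A ∖ {p84}) = ∅, so x is NOT a limit point.
  x = p85: open {p84, p85} ∋ x has {p84, p85} ∩ (A ∖ {p85}) = ∅, so x is NOT a limit point.
  x = p86: opens ∋ x are {p84, p85, p86, p87}; each meets A ∖ {p86}, so x IS a limit point.
  x = p87: open {p84, p85, p87} ∋ x has {p84, p85, p87} ∩ (A ∖ {p87}) = ∅, so x is NOT a limit point.
Collecting: A' = {p86}.


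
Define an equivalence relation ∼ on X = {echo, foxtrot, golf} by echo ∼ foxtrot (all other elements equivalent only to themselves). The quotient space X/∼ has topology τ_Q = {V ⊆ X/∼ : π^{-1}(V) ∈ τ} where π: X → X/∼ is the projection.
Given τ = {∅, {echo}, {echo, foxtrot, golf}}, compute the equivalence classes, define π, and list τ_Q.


X/∼ = {[echo=foxtrot], [golf]}; |τ_Q| = 2.

Equivalence classes: [echo=foxtrot], [golf].
Quotient map π: X → X/∼ sends echo ↦ [echo=foxtrot], foxtrot ↦ [echo=foxtrot], golf ↦ [golf].
For each subset V ⊆ X/∼, compute π^{-1}(V) ⊆ X and check whether π^{-1}(V) ∈ τ. V is open in τ_Q iff π^{-1}(V) ∈ τ.
  V = {}: π^{-1}(V) = ∅ ∈ τ ✓.
  V = {[echo=foxtrot]}: π^{-1}(V) = {echo, foxtrot} ∉ τ ✗.
  V = {[golf]}: π^{-1}(V) = {golf} ∉ τ ✗.
  V = {[echo=foxtrot], [golf]}: π^{-1}(V) = {echo, foxtrot, golf} ∈ τ ✓.
Open sets in the quotient: τ_Q = {{}, {[echo=foxtrot], [golf]}} (2 elements).


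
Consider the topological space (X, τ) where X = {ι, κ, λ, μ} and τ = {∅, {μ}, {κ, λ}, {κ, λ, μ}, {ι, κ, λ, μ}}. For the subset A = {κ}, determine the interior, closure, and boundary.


int(A) = ∅, cl(A) = {ι, κ, λ}, ∂A = {ι, κ, λ}.

Closed sets in (X, τ) are complements of opens:
  closed(X, τ) = {∅, {ι}, {ι, μ}, {ι, κ, λ}, {ι, κ, λ, μ}}.
int(A) = ⋃ {U ∈ τ : U ⊆ A}. Opens contained in A: ∅.
Taking the union of these: int(A) = ∅.
cl(A) = ⋂ {C closed : A ⊆ C}. Closed sets containing A: {ι, κ, λ}, {ι, κ, λ, μ}.
Intersecting these: cl(A) = {ι, κ, λ}.
∂A = cl(A) ∖ int(A) = {ι, κ, λ} ∖ ∅ = {ι, κ, λ}.


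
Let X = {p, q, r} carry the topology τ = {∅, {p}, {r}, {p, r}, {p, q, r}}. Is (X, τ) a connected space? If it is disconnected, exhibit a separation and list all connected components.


(X, τ) is connected.

Find clopen sets (U ∈ τ with X ∖ U ∈ τ):
  U = ∅, X ∖ U = {p, q, r} — both open, so U is clopen.
  U = {p, q, r}, X ∖ U = ∅ — both open, so U is clopen.
Only trivial clopens (∅ and X) exist, so (X, τ) is connected.
Compute connected components by grouping points that agree on all clopens:
  component: {p, q, r}


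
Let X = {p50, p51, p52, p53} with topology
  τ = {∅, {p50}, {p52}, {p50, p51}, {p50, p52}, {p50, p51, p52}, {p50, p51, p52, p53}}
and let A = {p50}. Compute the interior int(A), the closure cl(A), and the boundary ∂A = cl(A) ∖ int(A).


int(A) = {p50}, cl(A) = {p50, p51, p53}, ∂A = {p51, p53}.

Closed sets in (X, τ) are complements of opens:
  closed(X, τ) = {∅, {p53}, {p51, p53}, {p52, p53}, {p50, p51, p53}, {p51, p52, p53}, {p50, p51, p52, p53}}.
int(A) = ⋃ {U ∈ τ : U ⊆ A}. Opens contained in A: ∅, {p50}.
Taking the union of these: int(A) = {p50}.
cl(A) = ⋂ {C closed : A ⊆ C}. Closed sets containing A: {p50, p51, p53}, {p50, p51, p52, p53}.
Intersecting these: cl(A) = {p50, p51, p53}.
∂A = cl(A) ∖ int(A) = {p50, p51, p53} ∖ {p50} = {p51, p53}.


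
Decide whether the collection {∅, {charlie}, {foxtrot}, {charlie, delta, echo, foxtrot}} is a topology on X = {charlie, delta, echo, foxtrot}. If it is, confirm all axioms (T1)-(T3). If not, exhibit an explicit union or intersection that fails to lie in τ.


τ is NOT a topology on X.

Axiom (T1): ∅ ∈ τ? Yes; X ∈ τ? Yes.
Axiom (T2/T3): check pairwise unions and intersections of members of τ.
Counterexample for (T2): {charlie} ∪ {foxtrot} = {charlie, foxtrot} ∉ τ. Therefore τ is NOT a topology.


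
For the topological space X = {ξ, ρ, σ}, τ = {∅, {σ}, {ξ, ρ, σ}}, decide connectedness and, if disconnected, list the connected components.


(X, τ) is connected.

Find clopen sets (U ∈ τ with X ∖ U ∈ τ):
  U = ∅, X ∖ U = {ξ, ρ, σ} — both open, so U is clopen.
  U = {ξ, ρ, σ}, X ∖ U = ∅ — both open, so U is clopen.
Only trivial clopens (∅ and X) exist, so (X, τ) is connected.
Compute connected components by grouping points that agree on all clopens:
  component: {ξ, ρ, σ}


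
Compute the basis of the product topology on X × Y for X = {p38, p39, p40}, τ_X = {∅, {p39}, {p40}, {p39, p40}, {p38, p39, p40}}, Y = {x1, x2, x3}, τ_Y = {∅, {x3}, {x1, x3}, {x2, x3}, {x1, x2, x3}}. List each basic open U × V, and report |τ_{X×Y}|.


Basis B = {∅ × ∅, {p39} × {x3}, {p40} × {x3}, {p39} × {x1, x3}, {p39} × {x2, x3}, {p39, p40} × {x3}, {p40} × {x1, x3}, {p40} × {x2, x3}, {p38, p39, p40} × {x3}, {p39} × {x1, x2, x3}, {p40} × {x1, x2, x3}, {p39, p40} × {x1, x3}, {p39, p40} × {x2, x3}, {p38, p39, p40} × {x1, x3}, {p38, p39, p40} × {x2, x3}, {p39, p40} × {x1, x2, x3}, {p38, p39, p40} × {x1, x2, x3}}; |τ_{X×Y}| = 50.

Enumerate products U × V with U ∈ τ_X, V ∈ τ_Y (deduplicated):
  ∅ × ∅ = {} (∅)
  {p39} × {x3} = {(p39,x3)}
  {p40} × {x3} = {(p40,x3)}
  {p39} × {x1, x3} = {(p39,x1), (p39,x3)}
  {p39} × {x2, x3} = {(p39,x2), (p39,x3)}
  {p39, p40} × {x3} = {(p39,x3), (p40,x3)}
  {p40} × {x1, x3} = {(p40,x1), (p40,x3)}
  {p40} × {x2, x3} = {(p40,x2), (p40,x3)}
  {p38, p39, p40} × {x3} = {(p38,x3), (p39,x3), (p40,x3)}
  {p39} × {x1, x2, x3} = {(p39,x1), (p39,x2), (p39,x3)}
  {p40} × {x1, x2, x3} = {(p40,x1), (p40,x2), (p40,x3)}
  {p39, p40} × {x1, x3} = {(p39,x1), (p39,x3), (p40,x1), (p40,x3)}
  {p39, p40} × {x2, x3} = {(p39,x2), (p39,x3), (p40,x2), (p40,x3)}
  {p38, p39, p40} × {x1, x3} = {(p38,x1), (p38,x3), (p39,x1), (p39,x3), (p40,x1), (p40,x3)}
  {p38, p39, p40} × {x2, x3} = {(p38,x2), (p38,x3), (p39,x2), (p39,x3), (p40,x2), (p40,x3)}
  {p39, p40} × {x1, x2, x3} = {(p39,x1), (p39,x2), (p39,x3), (p40,x1), (p40,x2), (p40,x3)}
  {p38, p39, p40} × {x1, x2, x3} = {(p38,x1), (p38,x2), (p38,x3), (p39,x1), (p39,x2), (p39,x3), (p40,x1), (p40,x2), (p40,x3)}
These 17 distinct sets form the basis B.
Close under arbitrary unions to get τ_{X×Y}; counting gives |τ_{X×Y}| = 50.


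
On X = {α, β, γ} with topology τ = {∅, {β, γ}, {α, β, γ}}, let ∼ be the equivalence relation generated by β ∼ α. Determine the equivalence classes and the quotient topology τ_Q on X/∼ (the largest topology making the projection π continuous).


X/∼ = {[α=β], [γ]}; |τ_Q| = 2.

Equivalence classes: [α=β], [γ].
Quotient map π: X → X/∼ sends α ↦ [α=β], β ↦ [α=β], γ ↦ [γ].
For each subset V ⊆ X/∼, compute π^{-1}(V) ⊆ X and check whether π^{-1}(V) ∈ τ. V is open in τ_Q iff π^{-1}(V) ∈ τ.
  V = {}: π^{-1}(V) = ∅ ∈ τ ✓.
  V = {[α=β]}: π^{-1}(V) = {α, β} ∉ τ ✗.
  V = {[γ]}: π^{-1}(V) = {γ} ∉ τ ✗.
  V = {[α=β], [γ]}: π^{-1}(V) = {α, β, γ} ∈ τ ✓.
Open sets in the quotient: τ_Q = {{}, {[α=β], [γ]}} (2 elements).


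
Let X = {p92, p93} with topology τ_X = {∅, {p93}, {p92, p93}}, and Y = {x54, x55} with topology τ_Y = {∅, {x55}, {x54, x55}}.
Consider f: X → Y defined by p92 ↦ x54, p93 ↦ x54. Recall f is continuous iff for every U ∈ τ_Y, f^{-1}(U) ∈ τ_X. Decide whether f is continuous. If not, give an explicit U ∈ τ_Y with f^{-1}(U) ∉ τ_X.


f IS continuous.

Compute f^{-1}(U) for each U ∈ τ_Y:
  U = ∅: f^{-1}(U) = ∅ ∈ τ_X ✓.
  U = {x55}: f^{-1}(U) = ∅ ∈ τ_X ✓.
  U = {x54, x55}: f^{-1}(U) = {p92, p93} ∈ τ_X ✓.
Every preimage lies in τ_X, so f IS continuous.


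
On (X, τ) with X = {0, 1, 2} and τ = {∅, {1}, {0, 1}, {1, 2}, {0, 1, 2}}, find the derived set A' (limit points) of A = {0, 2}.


A' = ∅

For each x ∈ X, list the open sets U ∈ τ with x ∈ U, then check whether U ∩ (A ∖ {x}) ≠ ∅ for every such U.
  x = 0: open {0, 1} ∋ x has {0, 1} ∩ (A ∖ {0}) = ∅, so x is NOT a limit point.
  x = 1: open {1} ∋ x has {1} ∩ (A ∖ {1}) = ∅, so x is NOT a limit point.
  x = 2: open {1, 2} ∋ x has {1, 2} ∩ (A ∖ {2}) = ∅, so x is NOT a limit point.
Collecting: A' = ∅.


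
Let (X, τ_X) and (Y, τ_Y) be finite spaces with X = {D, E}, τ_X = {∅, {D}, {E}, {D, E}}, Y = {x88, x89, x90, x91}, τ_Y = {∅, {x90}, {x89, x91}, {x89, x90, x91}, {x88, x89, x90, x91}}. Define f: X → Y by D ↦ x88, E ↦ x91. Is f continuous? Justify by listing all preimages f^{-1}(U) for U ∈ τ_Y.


f IS continuous.

Compute f^{-1}(U) for each U ∈ τ_Y:
  U = ∅: f^{-1}(U) = ∅ ∈ τ_X ✓.
  U = {x90}: f^{-1}(U) = ∅ ∈ τ_X ✓.
  U = {x89, x91}: f^{-1}(U) = {E} ∈ τ_X ✓.
  U = {x89, x90, x91}: f^{-1}(U) = {E} ∈ τ_X ✓.
  U = {x88, x89, x90, x91}: f^{-1}(U) = {D, E} ∈ τ_X ✓.
Every preimage lies in τ_X, so f IS continuous.


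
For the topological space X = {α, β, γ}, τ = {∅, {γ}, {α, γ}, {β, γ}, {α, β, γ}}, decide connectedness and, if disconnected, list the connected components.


(X, τ) is connected.

Find clopen sets (U ∈ τ with X ∖ U ∈ τ):
  U = ∅, X ∖ U = {α, β, γ} — both open, so U is clopen.
  U = {α, β, γ}, X ∖ U = ∅ — both open, so U is clopen.
Only trivial clopens (∅ and X) exist, so (X, τ) is connected.
Compute connected components by grouping points that agree on all clopens:
  component: {α, β, γ}


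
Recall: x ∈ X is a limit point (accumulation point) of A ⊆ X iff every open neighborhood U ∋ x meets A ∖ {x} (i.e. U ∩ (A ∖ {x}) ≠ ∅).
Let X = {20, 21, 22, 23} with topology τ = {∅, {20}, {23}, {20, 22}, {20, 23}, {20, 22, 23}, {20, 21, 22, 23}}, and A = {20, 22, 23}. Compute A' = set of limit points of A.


A' = {21, 22}

For each x ∈ X, list the open sets U ∈ τ with x ∈ U, then check whether U ∩ (A ∖ {x}) ≠ ∅ for every such U.
  x = 20: open {20} ∋ x has {20} ∩ (A ∖ {20}) = ∅, so x is NOT a limit point.
  x = 21: opens ∋ x are {20, 21, 22, 23}; each meets A ∖ {21}, so x IS a limit point.
  x = 22: opens ∋ x are {20, 22}, {20, 22, 23}, {20, 21, 22, 23}; each meets A ∖ {22}, so x IS a limit point.
  x = 23: open {23} ∋ x has {23} ∩ (A ∖ {23}) = ∅, so x is NOT a limit point.
Collecting: A' = {21, 22}.


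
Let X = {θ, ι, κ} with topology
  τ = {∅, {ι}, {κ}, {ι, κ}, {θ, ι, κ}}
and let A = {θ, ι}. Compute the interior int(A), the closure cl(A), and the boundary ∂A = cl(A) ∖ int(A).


int(A) = {ι}, cl(A) = {θ, ι}, ∂A = {θ}.

Closed sets in (X, τ) are complements of opens:
  closed(X, τ) = {∅, {θ}, {θ, ι}, {θ, κ}, {θ, ι, κ}}.
int(A) = ⋃ {U ∈ τ : U ⊆ A}. Opens contained in A: ∅, {ι}.
Taking the union of these: int(A) = {ι}.
cl(A) = ⋂ {C closed : A ⊆ C}. Closed sets containing A: {θ, ι}, {θ, ι, κ}.
Intersecting these: cl(A) = {θ, ι}.
∂A = cl(A) ∖ int(A) = {θ, ι} ∖ {ι} = {θ}.


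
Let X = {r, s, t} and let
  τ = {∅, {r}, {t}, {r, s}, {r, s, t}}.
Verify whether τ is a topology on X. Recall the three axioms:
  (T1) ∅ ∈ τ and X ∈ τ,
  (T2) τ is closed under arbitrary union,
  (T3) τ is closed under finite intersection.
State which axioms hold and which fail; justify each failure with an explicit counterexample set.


τ is NOT a topology on X.

Axiom (T1): ∅ ∈ τ? Yes; X ∈ τ? Yes.
Axiom (T2/T3): check pairwise unions and intersections of members of τ.
Counterexample for (T2): {r} ∪ {t} = {r, t} ∉ τ. Therefore τ is NOT a topology.


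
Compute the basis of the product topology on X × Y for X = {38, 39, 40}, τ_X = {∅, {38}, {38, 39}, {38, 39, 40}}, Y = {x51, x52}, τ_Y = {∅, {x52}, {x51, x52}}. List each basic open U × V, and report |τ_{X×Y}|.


Basis B = {∅ × ∅, {38} × {x52}, {38} × {x51, x52}, {38, 39} × {x52}, {38, 39, 40} × {x52}, {38, 39} × {x51, x52}, {38, 39, 40} × {x51, x52}}; |τ_{X×Y}| = 10.

Enumerate products U × V with U ∈ τ_X, V ∈ τ_Y (deduplicated):
  ∅ × ∅ = {} (∅)
  {38} × {x52} = {(38,x52)}
  {38} × {x51, x52} = {(38,x51), (38,x52)}
  {38, 39} × {x52} = {(38,x52), (39,x52)}
  {38, 39, 40} × {x52} = {(38,x52), (39,x52), (40,x52)}
  {38, 39} × {x51, x52} = {(38,x51), (38,x52), (39,x51), (39,x52)}
  {38, 39, 40} × {x51, x52} = {(38,x51), (38,x52), (39,x51), (39,x52), (40,x51), (40,x52)}
These 7 distinct sets form the basis B.
Close under arbitrary unions to get τ_{X×Y}; counting gives |τ_{X×Y}| = 10.


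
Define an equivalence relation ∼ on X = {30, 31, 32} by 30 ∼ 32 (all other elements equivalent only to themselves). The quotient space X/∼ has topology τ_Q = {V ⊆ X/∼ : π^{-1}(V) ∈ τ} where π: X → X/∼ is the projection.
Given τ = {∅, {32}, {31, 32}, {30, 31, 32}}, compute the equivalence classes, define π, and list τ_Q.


X/∼ = {[30=32], [31]}; |τ_Q| = 2.

Equivalence classes: [30=32], [31].
Quotient map π: X → X/∼ sends 30 ↦ [30=32], 31 ↦ [31], 32 ↦ [30=32].
For each subset V ⊆ X/∼, compute π^{-1}(V) ⊆ X and check whether π^{-1}(V) ∈ τ. V is open in τ_Q iff π^{-1}(V) ∈ τ.
  V = {}: π^{-1}(V) = ∅ ∈ τ ✓.
  V = {[30=32]}: π^{-1}(V) = {30, 32} ∉ τ ✗.
  V = {[31]}: π^{-1}(V) = {31} ∉ τ ✗.
  V = {[30=32], [31]}: π^{-1}(V) = {30, 31, 32} ∈ τ ✓.
Open sets in the quotient: τ_Q = {{}, {[30=32], [31]}} (2 elements).


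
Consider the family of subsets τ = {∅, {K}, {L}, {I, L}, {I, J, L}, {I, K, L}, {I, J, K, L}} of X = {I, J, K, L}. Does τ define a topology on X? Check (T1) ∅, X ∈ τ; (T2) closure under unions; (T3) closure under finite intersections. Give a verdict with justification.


τ is NOT a topology on X.

Axiom (T1): ∅ ∈ τ? Yes; X ∈ τ? Yes.
Axiom (T2/T3): check pairwise unions and intersections of members of τ.
Counterexample for (T2): {K} ∪ {L} = {K, L} ∉ τ. Therefore τ is NOT a topology.


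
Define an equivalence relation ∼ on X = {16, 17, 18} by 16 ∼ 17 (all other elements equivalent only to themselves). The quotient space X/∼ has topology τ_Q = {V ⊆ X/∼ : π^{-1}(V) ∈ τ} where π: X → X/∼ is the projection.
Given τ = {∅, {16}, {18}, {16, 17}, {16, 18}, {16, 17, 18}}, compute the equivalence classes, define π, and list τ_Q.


X/∼ = {[16=17], [18]}; |τ_Q| = 4.

Equivalence classes: [16=17], [18].
Quotient map π: X → X/∼ sends 16 ↦ [16=17], 17 ↦ [16=17], 18 ↦ [18].
For each subset V ⊆ X/∼, compute π^{-1}(V) ⊆ X and check whether π^{-1}(V) ∈ τ. V is open in τ_Q iff π^{-1}(V) ∈ τ.
  V = {}: π^{-1}(V) = ∅ ∈ τ ✓.
  V = {[16=17]}: π^{-1}(V) = {16, 17} ∈ τ ✓.
  V = {[18]}: π^{-1}(V) = {18} ∈ τ ✓.
  V = {[16=17], [18]}: π^{-1}(V) = {16, 17, 18} ∈ τ ✓.
Open sets in the quotient: τ_Q = {{}, {[16=17]}, {[18]}, {[16=17], [18]}} (4 elements).


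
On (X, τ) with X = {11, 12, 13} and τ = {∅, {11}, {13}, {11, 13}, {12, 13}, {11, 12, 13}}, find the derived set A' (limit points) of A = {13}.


A' = {12}

For each x ∈ X, list the open sets U ∈ τ with x ∈ U, then check whether U ∩ (A ∖ {x}) ≠ ∅ for every such U.
  x = 11: open {11} ∋ x has {11} ∩ (A ∖ {11}) = ∅, so x is NOT a limit point.
  x = 12: opens ∋ x are {12, 13}, {11, 12, 13}; each meets A ∖ {12}, so x IS a limit point.
  x = 13: open {13} ∋ x has {13} ∩ (A ∖ {13}) = ∅, so x is NOT a limit point.
Collecting: A' = {12}.


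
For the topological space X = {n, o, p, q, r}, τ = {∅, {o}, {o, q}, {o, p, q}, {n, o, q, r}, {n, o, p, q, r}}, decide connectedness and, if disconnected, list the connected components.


(X, τ) is connected.

Find clopen sets (U ∈ τ with X ∖ U ∈ τ):
  U = ∅, X ∖ U = {n, o, p, q, r} — both open, so U is clopen.
  U = {n, o, p, q, r}, X ∖ U = ∅ — both open, so U is clopen.
Only trivial clopens (∅ and X) exist, so (X, τ) is connected.
Compute connected components by grouping points that agree on all clopens:
  component: {n, o, p, q, r}


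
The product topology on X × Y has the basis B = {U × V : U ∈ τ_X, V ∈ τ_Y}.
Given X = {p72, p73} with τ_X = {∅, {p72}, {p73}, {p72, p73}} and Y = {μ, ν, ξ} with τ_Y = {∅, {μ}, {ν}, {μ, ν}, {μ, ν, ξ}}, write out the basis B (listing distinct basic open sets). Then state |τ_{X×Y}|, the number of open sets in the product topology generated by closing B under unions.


Basis B = {∅ × ∅, {p72} × {μ}, {p72} × {ν}, {p73} × {μ}, {p73} × {ν}, {p72} × {μ, ν}, {p72, p73} × {μ}, {p72, p73} × {ν}, {p73} × {μ, ν}, {p72} × {μ, ν, ξ}, {p73} × {μ, ν, ξ}, {p72, p73} × {μ, ν}, {p72, p73} × {μ, ν, ξ}}; |τ_{X×Y}| = 25.

Enumerate products U × V with U ∈ τ_X, V ∈ τ_Y (deduplicated):
  ∅ × ∅ = {} (∅)
  {p72} × {μ} = {(p72,μ)}
  {p72} × {ν} = {(p72,ν)}
  {p73} × {μ} = {(p73,μ)}
  {p73} × {ν} = {(p73,ν)}
  {p72} × {μ, ν} = {(p72,μ), (p72,ν)}
  {p72, p73} × {μ} = {(p72,μ), (p73,μ)}
  {p72, p73} × {ν} = {(p72,ν), (p73,ν)}
  {p73} × {μ, ν} = {(p73,μ), (p73,ν)}
  {p72} × {μ, ν, ξ} = {(p72,μ), (p72,ν), (p72,ξ)}
  {p73} × {μ, ν, ξ} = {(p73,μ), (p73,ν), (p73,ξ)}
  {p72, p73} × {μ, ν} = {(p72,μ), (p72,ν), (p73,μ), (p73,ν)}
  {p72, p73} × {μ, ν, ξ} = {(p72,μ), (p72,ν), (p72,ξ), (p73,μ), (p73,ν), (p73,ξ)}
These 13 distinct sets form the basis B.
Close under arbitrary unions to get τ_{X×Y}; counting gives |τ_{X×Y}| = 25.


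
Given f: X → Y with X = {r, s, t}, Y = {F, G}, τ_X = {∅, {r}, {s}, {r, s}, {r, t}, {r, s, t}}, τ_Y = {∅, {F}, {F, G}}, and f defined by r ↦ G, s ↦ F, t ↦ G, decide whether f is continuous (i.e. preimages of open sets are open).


f IS continuous.

Compute f^{-1}(U) for each U ∈ τ_Y:
  U = ∅: f^{-1}(U) = ∅ ∈ τ_X ✓.
  U = {F}: f^{-1}(U) = {s} ∈ τ_X ✓.
  U = {F, G}: f^{-1}(U) = {r, s, t} ∈ τ_X ✓.
Every preimage lies in τ_X, so f IS continuous.


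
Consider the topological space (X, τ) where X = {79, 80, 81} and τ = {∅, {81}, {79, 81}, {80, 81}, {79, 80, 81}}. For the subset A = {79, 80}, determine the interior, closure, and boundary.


int(A) = ∅, cl(A) = {79, 80}, ∂A = {79, 80}.

Closed sets in (X, τ) are complements of opens:
  closed(X, τ) = {∅, {79}, {80}, {79, 80}, {79, 80, 81}}.
int(A) = ⋃ {U ∈ τ : U ⊆ A}. Opens contained in A: ∅.
Taking the union of these: int(A) = ∅.
cl(A) = ⋂ {C closed : A ⊆ C}. Closed sets containing A: {79, 80}, {79, 80, 81}.
Intersecting these: cl(A) = {79, 80}.
∂A = cl(A) ∖ int(A) = {79, 80} ∖ ∅ = {79, 80}.
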